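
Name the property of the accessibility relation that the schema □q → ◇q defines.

Seriality

Suppose □q→◇q is valid. At any x set V(q)=W. Then □q at x, so ◇q at x, so x has a successor.
Conversely, any frame satisfying ∀x ∃y Rxy validates the schema.
So the correspondent is seriality.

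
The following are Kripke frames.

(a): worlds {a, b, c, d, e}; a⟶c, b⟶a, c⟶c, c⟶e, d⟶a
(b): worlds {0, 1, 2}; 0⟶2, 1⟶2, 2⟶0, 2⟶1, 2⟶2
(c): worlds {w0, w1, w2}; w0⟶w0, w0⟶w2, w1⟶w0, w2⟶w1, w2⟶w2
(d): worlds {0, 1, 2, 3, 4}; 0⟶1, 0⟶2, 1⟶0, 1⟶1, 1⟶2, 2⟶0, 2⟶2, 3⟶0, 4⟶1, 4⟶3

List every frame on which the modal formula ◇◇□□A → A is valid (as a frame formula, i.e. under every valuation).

(b), (c)

The schema corresponds to a generalized confluence (Geach) condition: ∀x ∀y (xR²y → ∃w (yR²w ∧ x = w)).
(a): fails — aR²c but no w with cR²w and a=w.
(b): holds.
(c): holds.
(d): fails — 3R²1 but no w with 1R²w and 3=w.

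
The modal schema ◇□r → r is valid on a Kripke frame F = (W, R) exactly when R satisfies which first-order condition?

This schema is equivalent to the B axiom r → □◇r.
It corresponds to symmetry: ∀x ∀y (Rxy → Ryx).

Symmetry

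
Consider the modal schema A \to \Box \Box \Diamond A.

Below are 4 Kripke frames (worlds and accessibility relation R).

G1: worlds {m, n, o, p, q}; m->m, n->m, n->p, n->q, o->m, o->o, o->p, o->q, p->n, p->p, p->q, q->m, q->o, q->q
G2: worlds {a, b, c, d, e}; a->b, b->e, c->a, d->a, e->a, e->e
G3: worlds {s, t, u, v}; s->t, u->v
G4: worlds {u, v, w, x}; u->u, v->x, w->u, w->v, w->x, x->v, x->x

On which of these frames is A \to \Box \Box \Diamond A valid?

Frame correspondent (Sahlqvist): \forall x \forall z (x R^2 z \to \exists w (x = w \wedge zRw)) — i.e. a generalized confluence (Geach) condition.
G1: fails — nR²m but no w with n=w and mRw.
G2: fails — bR²e but no w with b=w and eRw.
G3: holds.
G4: fails — vR²v but no t with v=t and vRt.
Valid on: G3.

G3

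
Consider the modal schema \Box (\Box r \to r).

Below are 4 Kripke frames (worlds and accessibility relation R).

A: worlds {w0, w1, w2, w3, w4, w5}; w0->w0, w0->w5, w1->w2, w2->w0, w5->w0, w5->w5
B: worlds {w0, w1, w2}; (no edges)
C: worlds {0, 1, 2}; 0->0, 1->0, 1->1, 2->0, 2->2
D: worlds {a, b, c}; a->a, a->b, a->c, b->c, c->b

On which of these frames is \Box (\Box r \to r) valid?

B, C

This is the axiom for shift-reflexivity; its first-order frame correspondent is \forall x \forall y (Rxy \to Ryy).
A: fails — Rw1w2 but not Rw2w2.
B: ✓.
C: ✓.
D: fails — Rbc but not Rcc.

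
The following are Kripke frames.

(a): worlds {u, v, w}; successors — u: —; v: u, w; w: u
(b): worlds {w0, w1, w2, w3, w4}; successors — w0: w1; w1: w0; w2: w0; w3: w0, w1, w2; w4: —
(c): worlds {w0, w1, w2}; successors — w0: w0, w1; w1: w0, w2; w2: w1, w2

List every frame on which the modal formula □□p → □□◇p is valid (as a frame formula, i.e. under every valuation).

Frame correspondent (Sahlqvist): ∀x ∀z (xR²z → ∃w (xR²w ∧ zRw)) — i.e. a generalized confluence (Geach) condition.
(a): fails — vR²u but no t with vR²t and uRt.
(b): fails — w0R²w0 but no w with w0R²w and w0Rw.
(c): holds.

(c)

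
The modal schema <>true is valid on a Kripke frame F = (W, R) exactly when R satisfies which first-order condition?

seriality: forall x exists y Rxy

◇⊤ holds at w iff w has a successor, so frame-validity of ◇⊤ is exactly seriality. Equivalently via □q → ◇q:
Suppose □q→◇q is valid. At any x set V(q)=W. Then □q at x, so ◇q at x, so x has a successor.
The converse is a direct semantic check.
So the correspondent is seriality.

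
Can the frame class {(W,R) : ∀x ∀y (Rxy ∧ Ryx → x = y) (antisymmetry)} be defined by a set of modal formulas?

No — not modally definable

Any modally definable frame class is closed under surjective bounded morphisms.
The 4-cycle (worlds 0,1,2,3 with 0→1→2→3→0) is antisymmetric. Sending even-indexed worlds to • and odd-indexed worlds to ∘ is a surjective bounded morphism onto the two-world frame with •↔∘, which is not antisymmetric.
Hence antisymmetry is not modally definable.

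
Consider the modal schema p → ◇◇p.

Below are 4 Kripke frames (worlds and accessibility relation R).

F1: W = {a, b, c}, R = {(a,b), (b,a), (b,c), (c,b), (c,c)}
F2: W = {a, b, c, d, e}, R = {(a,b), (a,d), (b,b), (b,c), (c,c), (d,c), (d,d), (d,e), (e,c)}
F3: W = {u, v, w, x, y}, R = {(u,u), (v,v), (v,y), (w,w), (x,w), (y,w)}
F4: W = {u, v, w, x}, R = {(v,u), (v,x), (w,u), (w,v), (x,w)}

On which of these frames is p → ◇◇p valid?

F1

Frame correspondent (Sahlqvist): ∀x ∃w (x = w ∧ xR²w) — i.e. a generalized confluence (Geach) condition.
F1: ✓.
F2: fails — at a but no w with a=w and aR²w.
F3: fails — at x but no t with x=t and xR²t.
F4: fails — at u but no t with u=t and uR²t.
Valid on: F1.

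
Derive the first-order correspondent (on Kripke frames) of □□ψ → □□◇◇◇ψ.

∀x ∀z (xR²z → ∃w (xR²w ∧ zR³w))

This is a Sahlqvist (Geach-type) schema ◇^0□^2ψ → □^2◇^3ψ.
Minimal-valuation argument: fix x; take any y with xR^0y and any z with xR^2z. Set V(ψ) to the set of worlds R-reachable from y in exactly 2 steps. Then □^2ψ holds at y, so the antecedent holds at x; validity forces ◇^3ψ at z, giving a w with zR^3w and yR^2w.
First-order correspondent: ∀x ∀z (xR²z → ∃w (xR²w ∧ zR³w)).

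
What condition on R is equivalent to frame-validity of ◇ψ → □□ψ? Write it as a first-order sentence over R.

This is a Sahlqvist (Geach-type) schema ◇^1□^0ψ → □^2◇^0ψ.
First-order correspondent: ∀x ∀y ∀z ((xRy ∧ xR²z) → ∃w (y = w ∧ z = w)).

∀x ∀y ∀z ((xRy ∧ xR²z) → ∃w (y = w ∧ z = w))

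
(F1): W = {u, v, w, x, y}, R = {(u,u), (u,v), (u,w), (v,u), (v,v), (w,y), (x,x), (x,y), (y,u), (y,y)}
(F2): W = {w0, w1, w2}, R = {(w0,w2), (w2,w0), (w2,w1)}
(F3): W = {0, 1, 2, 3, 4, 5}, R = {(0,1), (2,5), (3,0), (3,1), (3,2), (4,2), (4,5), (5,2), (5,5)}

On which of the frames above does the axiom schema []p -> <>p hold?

Frame correspondent (Sahlqvist): forall x exists y Rxy — i.e. seriality.
(F1): holds.
(F2): fails — world w1 has no successor.
(F3): fails — world 1 has no successor.

(F1)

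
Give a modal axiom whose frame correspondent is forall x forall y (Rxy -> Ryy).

This is shift-reflexivity; the standard corresponding axiom is T□: □(□s → s).
Suppose □(□s→s) is valid. Take Rxy and set V(s)={w : Ryw}. Then at y, □s holds; since □(□s→s) at x, □s→s at y, so s at y, i.e. Ryy.

□(□s → s)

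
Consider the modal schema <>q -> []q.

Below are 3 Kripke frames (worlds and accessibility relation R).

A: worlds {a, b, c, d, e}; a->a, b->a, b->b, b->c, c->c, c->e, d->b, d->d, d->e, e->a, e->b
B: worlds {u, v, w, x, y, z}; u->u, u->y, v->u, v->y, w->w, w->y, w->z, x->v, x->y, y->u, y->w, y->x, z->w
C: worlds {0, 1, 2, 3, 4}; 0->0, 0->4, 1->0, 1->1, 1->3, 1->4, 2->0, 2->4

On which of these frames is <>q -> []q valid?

none

The schema corresponds to partial functionality: forall x forall y forall z (Rxy & Rxz -> y = z).
A: fails — b sees both a and b.
B: fails — u sees both u and y.
C: fails — 0 sees both 0 and 4.
Valid on no frame.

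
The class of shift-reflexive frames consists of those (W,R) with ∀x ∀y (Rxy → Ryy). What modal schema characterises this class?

□(□ψ → ψ)

The condition is shift-reflexivity. The T□ schema □(□ψ → ψ) defines it.
Suppose □(□ψ→ψ) is valid. Take Rxy and set V(ψ)={w : Ryw}. Then at y, □ψ holds; since □(□ψ→ψ) at x, □ψ→ψ at y, so ψ at y, i.e. Ryy.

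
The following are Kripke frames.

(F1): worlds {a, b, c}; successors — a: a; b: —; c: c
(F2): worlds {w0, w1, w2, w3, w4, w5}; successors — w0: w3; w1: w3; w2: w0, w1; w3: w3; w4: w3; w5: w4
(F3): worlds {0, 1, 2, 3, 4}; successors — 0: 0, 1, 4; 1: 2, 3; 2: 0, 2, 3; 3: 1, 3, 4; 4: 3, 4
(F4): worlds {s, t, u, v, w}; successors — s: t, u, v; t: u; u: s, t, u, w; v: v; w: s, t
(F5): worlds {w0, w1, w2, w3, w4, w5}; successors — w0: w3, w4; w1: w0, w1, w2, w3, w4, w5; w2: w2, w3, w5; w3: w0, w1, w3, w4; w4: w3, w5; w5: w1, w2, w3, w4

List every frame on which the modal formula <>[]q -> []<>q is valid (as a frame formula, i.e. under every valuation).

(F1), (F2), (F5)

The schema corresponds to convergence: forall x forall y forall z (Rxy & Rxz -> exists w (Ryw & Rzw)).
(F1): satisfies the condition.
(F2): satisfies the condition.
(F3): fails — R00 and R01 but 0 and 1 have no common successor.
(F4): fails — Rsv and Rsu but v and u have no common successor.
(F5): satisfies the condition.
Valid on: (F1), (F2), (F5).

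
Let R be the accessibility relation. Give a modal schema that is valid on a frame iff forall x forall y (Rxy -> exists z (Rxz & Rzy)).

□□p → □p

A defining formula is □□p → □p (the C4 axiom).
Suppose □□p→□p is valid. Take Rxy and set V(p)={w : xR²w}. Then □□p at x, so □p at x, so p at y, i.e. ∃z(Rxz∧Rzy).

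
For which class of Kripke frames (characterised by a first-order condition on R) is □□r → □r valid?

density

Suppose □□r→□r is valid. Take Rxy and set V(r)={w : xR²w}. Then □□r at x, so □r at x, so r at y, i.e. ∃z(Rxz∧Rzy).
Conversely, any frame satisfying ∀x ∀y (Rxy → ∃z (Rxz ∧ Rzy)) validates the schema.
So the correspondent is density.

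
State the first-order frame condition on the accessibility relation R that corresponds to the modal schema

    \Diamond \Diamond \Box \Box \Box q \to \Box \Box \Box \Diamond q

This is a Sahlqvist (Geach-type) schema ◇^2□^3q → □^3◇^1q.
Minimal-valuation argument: fix x; take any y with xR^2y and any z with xR^3z. Set V(q) to the set of worlds R-reachable from y in exactly 3 steps. Then □^3q holds at y, so the antecedent holds at x; validity forces ◇^1q at z, giving a w with zR^1w and yR^3w.
First-order correspondent: \forall x \forall y \forall z ((x R^2 y \wedge x R^3 z) \to \exists w (y R^3 w \wedge zRw)).

\forall x \forall y \forall z ((x R^2 y \wedge x R^3 z) \to \exists w (y R^3 w \wedge zRw))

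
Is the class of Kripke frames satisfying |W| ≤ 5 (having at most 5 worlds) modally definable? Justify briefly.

If a class were modally definable it would be closed under disjoint unions (Goldblatt–Thomason).
Any modal formula valid on each of 6 disjoint one-world frames is valid on their disjoint union (validity is preserved under disjoint unions). Each one-world frame has |W|=1≤5, but the union has |W|=6.
Hence having at most 5 worlds is not modally definable.

Not modally definable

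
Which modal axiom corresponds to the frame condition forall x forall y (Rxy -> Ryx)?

ψ → □◇ψ

A defining formula is ψ → □◇ψ (the B axiom).
Suppose ψ→□◇ψ is valid. Take Rxy and set V(ψ)={x}. Then ψ at x, so □◇ψ at x, so ◇ψ at y, so some z with Ryz has ψ; z=x, i.e. Ryx.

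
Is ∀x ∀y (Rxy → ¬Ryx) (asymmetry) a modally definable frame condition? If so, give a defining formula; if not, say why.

No

Modal frame validity is preserved under surjective bounded morphisms.
The 4-cycle (worlds w0,w1,w2,w3 with w0→w1→w2→w3→w0) is asymmetric. Mapping every world to a single reflexive point • is a surjective bounded morphism, and the reflexive point is not asymmetric (R•• but asymmetry requires ¬R••).
Hence asymmetry is not modally definable.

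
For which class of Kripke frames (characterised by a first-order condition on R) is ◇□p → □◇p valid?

Convergence

Suppose ◇□p→□◇p is valid. Take Rxy, Rxz and set V(p)={w : Ryw}. Then □p at y so ◇□p at x, so □◇p at x, so ◇p at z, giving w with Rzw and Ryw.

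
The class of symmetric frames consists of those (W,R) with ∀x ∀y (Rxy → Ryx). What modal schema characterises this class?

p → □◇p

The condition is symmetry. The B schema p → □◇p defines it.
Suppose p→□◇p is valid. Take Rxy and set V(p)={x}. Then p at x, so □◇p at x, so ◇p at y, so some z with Ryz has p; z=x, i.e. Ryx.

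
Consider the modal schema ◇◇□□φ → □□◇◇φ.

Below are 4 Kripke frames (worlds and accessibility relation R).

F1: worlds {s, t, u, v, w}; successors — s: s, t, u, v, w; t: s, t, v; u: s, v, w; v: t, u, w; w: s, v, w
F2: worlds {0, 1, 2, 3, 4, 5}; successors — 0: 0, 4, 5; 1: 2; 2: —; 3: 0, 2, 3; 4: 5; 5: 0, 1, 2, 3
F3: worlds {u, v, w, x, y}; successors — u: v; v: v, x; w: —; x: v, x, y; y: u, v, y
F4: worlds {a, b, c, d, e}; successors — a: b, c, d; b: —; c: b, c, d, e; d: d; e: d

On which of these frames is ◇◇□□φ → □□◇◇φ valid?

Frame correspondent (Sahlqvist): ∀x ∀y ∀z ((xR²y ∧ xR²z) → ∃w (yR²w ∧ zR²w)) — i.e. a generalized confluence (Geach) condition.
F1: condition met.
F2: fails — 0R²0, 0R²1 but no w with 0R²w and 1R²w.
F3: condition met.
F4: fails — aR²b, aR²b but no w with bR²w and bR²w.
Valid on: F1, F3.

F1, F3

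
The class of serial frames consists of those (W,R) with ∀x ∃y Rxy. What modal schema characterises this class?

□r → ◇r

The condition is seriality. The D schema □r → ◇r defines it.
Suppose □r→◇r is valid. At any x set V(r)=W. Then □r at x, so ◇r at x, so x has a successor.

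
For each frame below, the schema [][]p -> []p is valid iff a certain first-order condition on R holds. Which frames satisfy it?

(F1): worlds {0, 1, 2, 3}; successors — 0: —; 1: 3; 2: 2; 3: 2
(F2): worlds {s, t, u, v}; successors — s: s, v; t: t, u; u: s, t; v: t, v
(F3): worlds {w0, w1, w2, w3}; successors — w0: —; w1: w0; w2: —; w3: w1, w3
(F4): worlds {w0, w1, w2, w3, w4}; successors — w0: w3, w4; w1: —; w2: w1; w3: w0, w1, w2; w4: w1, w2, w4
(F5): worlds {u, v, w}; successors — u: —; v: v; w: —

Frame correspondent (Sahlqvist): forall x forall y (Rxy -> exists z (Rxz & Rzy)) — i.e. density.
(F1): fails — R13 but no z with R1z and Rz3.
(F2): ✓.
(F3): fails — Rw1w0 but no z with Rw1z and Rzw0.
(F4): fails — Rw3w0 but no z with Rw3z and Rzw0.
(F5): ✓.
Valid on: (F2), (F5).

(F2), (F5)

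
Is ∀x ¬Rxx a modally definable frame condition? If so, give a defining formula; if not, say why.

Not modally definable

Modal frame validity is preserved under surjective bounded morphisms.
The 5-cycle (worlds 0,1,2,3,4 with 0→1→2→3→4→0) is irreflexive, and the map sending every world to a single reflexive point • is a surjective bounded morphism (forth: every edge maps to (•,•); back: every world has a successor). So any modal formula valid on the 5-cycle is also valid on the reflexive point, which is not irreflexive.
So the class is not modally definable.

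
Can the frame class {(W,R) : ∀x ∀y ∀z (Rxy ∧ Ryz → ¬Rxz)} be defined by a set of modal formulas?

Not definable by any modal formula

Any modally definable frame class is closed under surjective bounded morphisms.
The 3-cycle (worlds 0,1,2 with 0→1→2→0) is intransitive. Mapping every world to a single reflexive point • is a surjective bounded morphism; the reflexive point is not intransitive (R••∧R•• but R••).
So no modal formula (or set of formulas) defines exactly the intransitive frames.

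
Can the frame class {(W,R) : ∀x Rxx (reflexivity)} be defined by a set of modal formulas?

This is a Sahlqvist condition; the T axiom □r → r defines it.
Suppose □r→r is valid. At any x set V(r)={w : Rxw}. Then □r holds at x, so r holds at x, i.e. Rxx.

Definable; □r → r defines it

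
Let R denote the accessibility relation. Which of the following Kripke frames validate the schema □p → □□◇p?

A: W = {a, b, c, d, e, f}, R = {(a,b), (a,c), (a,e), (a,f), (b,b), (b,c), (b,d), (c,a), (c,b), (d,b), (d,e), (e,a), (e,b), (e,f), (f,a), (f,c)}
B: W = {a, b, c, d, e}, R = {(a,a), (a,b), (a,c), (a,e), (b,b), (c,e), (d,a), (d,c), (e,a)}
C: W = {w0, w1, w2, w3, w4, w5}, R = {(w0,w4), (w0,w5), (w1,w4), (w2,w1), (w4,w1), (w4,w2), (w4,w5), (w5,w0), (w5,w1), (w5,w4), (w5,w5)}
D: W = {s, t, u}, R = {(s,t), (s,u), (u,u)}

D

Frame correspondent (Sahlqvist): ∀x ∀z (xR²z → ∃w (xRw ∧ zRw)) — i.e. a generalized confluence (Geach) condition.
A: fails — dR²f but no w with dRw and fRw.
B: fails — dR²b but no w with dRw and bRw.
C: fails — w0R²w2 but no w with w0Rw and w2Rw.
D: holds.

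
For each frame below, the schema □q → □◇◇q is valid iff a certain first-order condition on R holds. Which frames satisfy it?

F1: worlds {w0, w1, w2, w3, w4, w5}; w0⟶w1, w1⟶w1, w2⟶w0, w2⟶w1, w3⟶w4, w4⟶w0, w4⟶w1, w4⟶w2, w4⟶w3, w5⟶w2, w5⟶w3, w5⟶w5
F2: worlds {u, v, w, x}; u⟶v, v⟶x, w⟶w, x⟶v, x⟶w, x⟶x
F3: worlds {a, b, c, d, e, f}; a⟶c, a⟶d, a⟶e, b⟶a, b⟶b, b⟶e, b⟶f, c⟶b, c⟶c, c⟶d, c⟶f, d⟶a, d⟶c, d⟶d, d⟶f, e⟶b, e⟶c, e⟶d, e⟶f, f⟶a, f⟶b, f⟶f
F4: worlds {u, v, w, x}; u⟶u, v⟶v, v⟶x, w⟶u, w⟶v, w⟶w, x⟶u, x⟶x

This is the axiom for a generalized confluence (Geach) condition; its first-order frame correspondent is ∀x ∀z (xRz → ∃w (xRw ∧ zR²w)).
F1: fails — w5Rw2 but no w with w5Rw and w2R²w.
F2: holds.
F3: holds.
F4: holds.

F2, F3, F4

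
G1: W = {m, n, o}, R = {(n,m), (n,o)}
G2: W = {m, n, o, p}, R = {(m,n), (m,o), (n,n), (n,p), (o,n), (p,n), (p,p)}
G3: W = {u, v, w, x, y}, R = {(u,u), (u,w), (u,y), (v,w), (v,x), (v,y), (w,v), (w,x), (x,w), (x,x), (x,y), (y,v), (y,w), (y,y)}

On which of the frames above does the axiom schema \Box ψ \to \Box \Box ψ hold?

The schema corresponds to transitivity: \forall x \forall y \forall z (Rxy \wedge Ryz \to Rxz).
G1: condition met.
G2: fails — Ron and Rnp but not Rop.
G3: fails — Rxw and Rwv but not Rxv.

G1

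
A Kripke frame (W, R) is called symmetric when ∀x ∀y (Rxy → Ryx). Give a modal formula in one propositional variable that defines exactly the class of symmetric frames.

This is symmetry; the standard corresponding axiom is B: r → □◇r.
Suppose r→□◇r is valid. Take Rxy and set V(r)={x}. Then r at x, so □◇r at x, so ◇r at y, so some z with Ryz has r; z=x, i.e. Ryx.

r → □◇r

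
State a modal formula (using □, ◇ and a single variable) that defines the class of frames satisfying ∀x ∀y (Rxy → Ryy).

□(□q → q)

The condition is shift-reflexivity. The T□ schema □(□q → q) defines it.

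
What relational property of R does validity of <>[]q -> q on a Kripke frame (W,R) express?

This is frame-equivalent to q → □◇q (substitute ¬q for q and contrapose).
Suppose q→□◇q is valid. Take Rxy and set V(q)={x}. Then q at x, so □◇q at x, so ◇q at y, so some z with Ryz has q; z=x, i.e. Ryx.
The converse is a direct semantic check.
Frame condition: forall x forall y (Rxy -> Ryx).

Symmetry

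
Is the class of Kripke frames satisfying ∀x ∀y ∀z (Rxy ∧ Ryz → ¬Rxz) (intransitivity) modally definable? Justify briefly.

Modal frame validity is preserved under surjective bounded morphisms.
The 3-cycle (worlds w0,w1,w2 with w0→w1→w2→w0) is intransitive. Mapping every world to a single reflexive point • is a surjective bounded morphism; the reflexive point is not intransitive (R••∧R•• but R••).
Hence intransitivity is not modally definable.

No — not modally definable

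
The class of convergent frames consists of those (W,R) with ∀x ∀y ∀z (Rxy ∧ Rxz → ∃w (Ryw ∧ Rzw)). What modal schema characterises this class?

◇□p → □◇p

A defining formula is ◇□p → □◇p (the .2 axiom).
Suppose ◇□p→□◇p is valid. Take Rxy, Rxz and set V(p)={w : Ryw}. Then □p at y so ◇□p at x, so □◇p at x, so ◇p at z, giving w with Rzw and Ryw.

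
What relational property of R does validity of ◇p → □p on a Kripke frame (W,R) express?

partial functionality: ∀x ∀y ∀z (Rxy ∧ Rxz → y = z)

This schema is the CD axiom.
Its frame correspondent is partial functionality — ∀x ∀y ∀z (Rxy ∧ Rxz → y = z).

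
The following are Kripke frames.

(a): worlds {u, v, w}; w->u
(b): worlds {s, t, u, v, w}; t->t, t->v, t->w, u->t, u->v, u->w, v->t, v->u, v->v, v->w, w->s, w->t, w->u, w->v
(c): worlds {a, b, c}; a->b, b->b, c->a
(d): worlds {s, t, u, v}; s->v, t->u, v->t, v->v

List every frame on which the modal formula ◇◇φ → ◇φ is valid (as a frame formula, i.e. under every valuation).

Frame correspondent (Sahlqvist): ∀x ∀y (xR²y → ∃w (y = w ∧ xRw)) — i.e. a generalized confluence (Geach) condition.
(a): holds.
(b): fails — tR²s but no w* with s=w* and tRw*.
(c): fails — cR²b but no w with b=w and cRw.
(d): fails — sR²t but no w with t=w and sRw.
Valid on: (a).

(a)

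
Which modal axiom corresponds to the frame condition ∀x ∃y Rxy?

A defining formula is □ψ → ◇ψ (the D axiom).

□ψ → ◇ψ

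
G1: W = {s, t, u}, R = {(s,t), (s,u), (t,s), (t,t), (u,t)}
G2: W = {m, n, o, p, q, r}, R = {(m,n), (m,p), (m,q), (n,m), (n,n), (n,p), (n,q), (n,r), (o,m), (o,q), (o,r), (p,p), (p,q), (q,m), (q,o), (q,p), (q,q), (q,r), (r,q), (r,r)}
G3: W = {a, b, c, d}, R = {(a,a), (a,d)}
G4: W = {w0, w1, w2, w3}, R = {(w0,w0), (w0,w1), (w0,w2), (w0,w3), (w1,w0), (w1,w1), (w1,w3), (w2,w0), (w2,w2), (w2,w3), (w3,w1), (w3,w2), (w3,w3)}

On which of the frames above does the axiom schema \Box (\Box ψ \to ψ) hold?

G4

The schema corresponds to shift-reflexivity: \forall x \forall y (Rxy \to Ryy).
G1: fails — Rts but not Rss.
G2: fails — Rom but not Rmm.
G3: fails — Rad but not Rdd.
G4: condition met.
Valid on: G4.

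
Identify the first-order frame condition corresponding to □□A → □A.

density: ∀x ∀y (Rxy → ∃z (Rxz ∧ Rzy))

Suppose □□A→□A is valid. Take Rxy and set V(A)={w : xR²w}. Then □□A at x, so □A at x, so A at y, i.e. ∃z(Rxz∧Rzy).
Conversely, on a frame with density the schema holds at every world under every valuation.
So the correspondent is density.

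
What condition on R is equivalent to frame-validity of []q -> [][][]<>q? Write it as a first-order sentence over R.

forall x forall z (x R^3 z -> exists w (xRw & zRw))

This is a Sahlqvist (Geach-type) schema ◇^0□^1q → □^3◇^1q.
First-order correspondent: forall x forall z (x R^3 z -> exists w (xRw & zRw)).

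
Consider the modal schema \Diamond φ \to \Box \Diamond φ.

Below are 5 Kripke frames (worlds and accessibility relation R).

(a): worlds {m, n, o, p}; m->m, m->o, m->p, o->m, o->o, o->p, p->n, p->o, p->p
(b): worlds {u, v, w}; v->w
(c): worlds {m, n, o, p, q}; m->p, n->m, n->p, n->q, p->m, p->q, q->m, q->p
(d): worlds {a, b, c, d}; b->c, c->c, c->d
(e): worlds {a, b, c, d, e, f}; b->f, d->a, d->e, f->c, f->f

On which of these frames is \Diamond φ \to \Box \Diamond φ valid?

none

The schema corresponds to the Euclidean property: \forall x \forall y \forall z (Rxy \wedge Rxz \to Ryz).
(a): fails — Rmp and Rmm but not Rpm.
(b): fails — Rvw and Rvw but not Rww.
(c): fails — Rmp and Rmp but not Rpp.
(d): fails — Rcd and Rcc but not Rdc.
(e): fails — Rde and Rde but not Ree.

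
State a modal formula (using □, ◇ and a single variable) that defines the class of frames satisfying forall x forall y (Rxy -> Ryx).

ψ → □◇ψ

A defining formula is ψ → □◇ψ (the B axiom).
Suppose ψ→□◇ψ is valid. Take Rxy and set V(ψ)={x}. Then ψ at x, so □◇ψ at x, so ◇ψ at y, so some z with Ryz has ψ; z=x, i.e. Ryx.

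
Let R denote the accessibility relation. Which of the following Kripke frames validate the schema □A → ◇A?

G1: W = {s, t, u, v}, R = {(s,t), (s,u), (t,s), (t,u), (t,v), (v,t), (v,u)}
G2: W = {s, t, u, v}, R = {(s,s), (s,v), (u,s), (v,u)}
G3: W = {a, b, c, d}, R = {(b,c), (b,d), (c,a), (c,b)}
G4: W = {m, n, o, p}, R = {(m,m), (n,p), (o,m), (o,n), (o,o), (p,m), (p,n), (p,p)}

The schema corresponds to seriality: ∀x ∃y Rxy.
G1: fails — world u has no successor.
G2: fails — world t has no successor.
G3: fails — world a has no successor.
G4: holds.
Valid on: G4.

G4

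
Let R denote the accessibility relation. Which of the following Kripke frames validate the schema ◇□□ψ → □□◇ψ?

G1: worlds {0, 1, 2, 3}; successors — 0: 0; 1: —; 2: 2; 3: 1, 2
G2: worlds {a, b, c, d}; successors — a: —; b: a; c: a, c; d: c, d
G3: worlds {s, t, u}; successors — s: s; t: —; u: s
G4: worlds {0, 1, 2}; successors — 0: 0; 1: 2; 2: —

This is the axiom for a generalized confluence (Geach) condition; its first-order frame correspondent is ∀x ∀y ∀z ((xRy ∧ xR²z) → ∃w (yR²w ∧ zRw)).
G1: fails — 3R1, 3R²2 but no w with 1R²w and 2Rw.
G2: fails — cRa, cR²a but no w with aR²w and aRw.
G3: condition met.
G4: condition met.

G3, G4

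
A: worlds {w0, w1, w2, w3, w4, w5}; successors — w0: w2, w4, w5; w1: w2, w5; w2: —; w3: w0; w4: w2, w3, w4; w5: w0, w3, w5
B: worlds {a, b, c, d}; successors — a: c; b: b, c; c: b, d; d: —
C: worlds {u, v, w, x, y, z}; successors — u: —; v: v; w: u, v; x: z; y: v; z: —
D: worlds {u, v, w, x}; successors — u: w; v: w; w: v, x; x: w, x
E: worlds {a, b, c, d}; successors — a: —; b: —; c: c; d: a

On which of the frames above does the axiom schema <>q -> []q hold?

This is the axiom for partial functionality; its first-order frame correspondent is forall x forall y forall z (Rxy & Rxz -> y = z).
A: fails — w0 sees both w2 and w4.
B: fails — b sees both b and c.
C: fails — w sees both u and v.
D: fails — w sees both v and x.
E: satisfies the condition.

E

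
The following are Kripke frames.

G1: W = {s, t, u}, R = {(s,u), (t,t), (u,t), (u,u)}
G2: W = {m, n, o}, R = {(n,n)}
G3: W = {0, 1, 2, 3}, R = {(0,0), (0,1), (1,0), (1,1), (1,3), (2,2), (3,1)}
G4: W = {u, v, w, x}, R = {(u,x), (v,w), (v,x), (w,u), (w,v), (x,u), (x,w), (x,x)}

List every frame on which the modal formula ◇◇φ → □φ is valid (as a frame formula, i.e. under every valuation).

G2

This is the axiom for a generalized confluence (Geach) condition; its first-order frame correspondent is ∀x ∀y ∀z ((xR²y ∧ xRz) → ∃w (y = w ∧ z = w)).
G1: fails — sR²t, sRu but t ≠ u.
G2: ✓.
G3: fails — 0R²0, 0R1 but 0 ≠ 1.
G4: fails — uR²u, uRx but u ≠ x.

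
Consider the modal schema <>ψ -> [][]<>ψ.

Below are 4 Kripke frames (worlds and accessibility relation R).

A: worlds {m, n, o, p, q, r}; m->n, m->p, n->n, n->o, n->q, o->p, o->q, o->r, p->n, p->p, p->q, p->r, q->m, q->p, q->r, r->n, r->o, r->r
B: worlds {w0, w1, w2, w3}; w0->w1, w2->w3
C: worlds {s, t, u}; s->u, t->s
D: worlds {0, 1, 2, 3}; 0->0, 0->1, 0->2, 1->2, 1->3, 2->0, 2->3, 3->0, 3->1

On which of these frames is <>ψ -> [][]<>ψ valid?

The schema corresponds to a generalized confluence (Geach) condition: forall x forall y forall z ((xRy & x R^2 z) -> exists w (y = w & zRw)).
A: fails — mRn, mR²o but no w with n=w and oRw.
B: holds.
C: fails — tRs, tR²u but no w with s=w and uRw.
D: fails — 0R0, 0R²1 but no w with 0=w and 1Rw.

B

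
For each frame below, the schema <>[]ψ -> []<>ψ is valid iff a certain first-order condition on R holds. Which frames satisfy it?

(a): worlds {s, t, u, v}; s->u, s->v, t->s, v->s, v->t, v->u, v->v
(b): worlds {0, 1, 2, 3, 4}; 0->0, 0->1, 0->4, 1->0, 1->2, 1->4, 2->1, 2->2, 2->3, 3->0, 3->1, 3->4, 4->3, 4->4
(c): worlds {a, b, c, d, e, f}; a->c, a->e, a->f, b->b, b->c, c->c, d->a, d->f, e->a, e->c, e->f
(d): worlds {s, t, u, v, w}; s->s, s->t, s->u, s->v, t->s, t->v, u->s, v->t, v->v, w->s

Frame correspondent (Sahlqvist): forall x forall y forall z (Rxy & Rxz -> exists w (Ryw & Rzw)) — i.e. convergence.
(a): fails — Rsv and Rsu but v and u have no common successor.
(b): condition met.
(c): fails — Rae and Raf but e and f have no common successor.
(d): fails — Rsv and Rsu but v and u have no common successor.

(b)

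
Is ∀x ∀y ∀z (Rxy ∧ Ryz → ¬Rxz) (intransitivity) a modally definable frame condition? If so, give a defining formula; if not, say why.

Not modally definable

If a class were modally definable it would be closed under surjective bounded morphisms (Goldblatt–Thomason).
The 5-cycle (worlds 0,1,2,3,4 with 0→1→2→3→4→0) is intransitive. Mapping every world to a single reflexive point • is a surjective bounded morphism; the reflexive point is not intransitive (R••∧R•• but R••).
Hence intransitivity is not modally definable.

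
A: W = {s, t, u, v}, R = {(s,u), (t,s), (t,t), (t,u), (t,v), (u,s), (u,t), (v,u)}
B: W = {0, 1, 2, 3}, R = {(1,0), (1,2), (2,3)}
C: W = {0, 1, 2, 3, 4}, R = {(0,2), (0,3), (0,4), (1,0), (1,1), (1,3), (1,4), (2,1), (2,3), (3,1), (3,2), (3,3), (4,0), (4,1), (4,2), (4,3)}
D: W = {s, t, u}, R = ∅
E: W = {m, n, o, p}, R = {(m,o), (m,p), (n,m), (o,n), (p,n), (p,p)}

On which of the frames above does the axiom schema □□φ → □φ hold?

This is the axiom for density; its first-order frame correspondent is ∀x ∀y (Rxy → ∃z (Rxz ∧ Rzy)).
A: fails — Rvu but no z with Rvz and Rzu.
B: fails — R12 but no z with R1z and Rz2.
C: fails — R04 but no z with R0z and Rz4.
D: ✓.
E: fails — Ron but no z with Roz and Rzn.
Valid on: D.

D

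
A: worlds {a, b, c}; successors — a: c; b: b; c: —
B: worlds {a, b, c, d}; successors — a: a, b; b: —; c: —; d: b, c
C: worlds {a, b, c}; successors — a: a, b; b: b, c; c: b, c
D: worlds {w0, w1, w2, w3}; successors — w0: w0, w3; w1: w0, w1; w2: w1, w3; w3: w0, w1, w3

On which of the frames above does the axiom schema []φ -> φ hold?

This is the axiom for reflexivity; its first-order frame correspondent is forall x Rxx.
A: fails — world a does not see itself.
B: fails — world b does not see itself.
C: holds.
D: fails — world w2 does not see itself.
Valid on: C.

C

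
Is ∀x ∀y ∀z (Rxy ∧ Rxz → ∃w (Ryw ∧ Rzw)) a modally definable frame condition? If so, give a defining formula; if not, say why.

Yes: it is convergence, defined by the .2 schema ◇□r → □◇r.
Suppose ◇□r→□◇r is valid. Take Rxy, Rxz and set V(r)={w : Ryw}. Then □r at y so ◇□r at x, so □◇r at x, so ◇r at z, giving w with Rzw and Ryw.

Definable; ◇□r → □◇r defines it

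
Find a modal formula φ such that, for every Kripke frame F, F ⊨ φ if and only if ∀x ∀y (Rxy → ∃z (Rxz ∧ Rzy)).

The condition is density. The C4 schema □□ψ → □ψ defines it.

□□ψ → □ψ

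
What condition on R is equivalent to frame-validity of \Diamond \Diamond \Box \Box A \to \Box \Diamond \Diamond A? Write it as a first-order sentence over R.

\forall x \forall y \forall z ((x R^2 y \wedge xRz) \to \exists w (y R^2 w \wedge z R^2 w))

This is a Sahlqvist (Geach-type) schema ◇^2□^2A → □^1◇^2A.
Minimal-valuation argument: fix x; take any y with xR^2y and any z with xR^1z. Set V(A) to the set of worlds R-reachable from y in exactly 2 steps. Then □^2A holds at y, so the antecedent holds at x; validity forces ◇^2A at z, giving a w with zR^2w and yR^2w.
First-order correspondent: \forall x \forall y \forall z ((x R^2 y \wedge xRz) \to \exists w (y R^2 w \wedge z R^2 w)).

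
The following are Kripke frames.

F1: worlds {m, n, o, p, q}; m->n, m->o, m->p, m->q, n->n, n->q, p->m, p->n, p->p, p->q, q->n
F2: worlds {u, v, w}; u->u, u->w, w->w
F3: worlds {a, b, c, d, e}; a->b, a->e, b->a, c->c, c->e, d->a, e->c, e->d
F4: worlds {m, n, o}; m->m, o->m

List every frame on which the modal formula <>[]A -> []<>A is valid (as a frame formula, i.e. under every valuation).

Frame correspondent (Sahlqvist): forall x forall y forall z (Rxy & Rxz -> exists w (Ryw & Rzw)) — i.e. convergence.
F1: fails — Rmo and Rmo but o and o have no common successor.
F2: condition met.
F3: fails — Rab and Rae but b and e have no common successor.
F4: condition met.
Valid on: F2, F4.

F2, F4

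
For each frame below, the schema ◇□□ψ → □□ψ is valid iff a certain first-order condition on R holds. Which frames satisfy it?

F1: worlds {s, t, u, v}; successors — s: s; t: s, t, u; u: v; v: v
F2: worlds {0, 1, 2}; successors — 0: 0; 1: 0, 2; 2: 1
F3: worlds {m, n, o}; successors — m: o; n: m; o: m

The schema corresponds to a generalized confluence (Geach) condition: ∀x ∀y ∀z ((xRy ∧ xR²z) → ∃w (yR²w ∧ z = w)).
F1: fails — tRs, tR²t but no w with sR²w and t=w.
F2: fails — 1R0, 1R²1 but no w with 0R²w and 1=w.
F3: fails — mRo, mR²m but no w with oR²w and m=w.
Valid on no frame.

none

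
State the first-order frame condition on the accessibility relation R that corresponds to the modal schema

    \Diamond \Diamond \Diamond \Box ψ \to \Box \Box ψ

\forall x \forall y \forall z ((x R^3 y \wedge x R^2 z) \to \exists w (yRw \wedge z = w))

This is a Sahlqvist (Geach-type) schema ◇^3□^1ψ → □^2◇^0ψ.
Minimal-valuation argument: fix x; take any y with xR^3y and any z with xR^2z. Set V(ψ) to the set of worlds R-reachable from y in exactly 1 step. Then □^1ψ holds at y, so the antecedent holds at x; validity forces ◇^0ψ at z, giving a w with zR^0w and yR^1w.
First-order correspondent: \forall x \forall y \forall z ((x R^3 y \wedge x R^2 z) \to \exists w (yRw \wedge z = w)).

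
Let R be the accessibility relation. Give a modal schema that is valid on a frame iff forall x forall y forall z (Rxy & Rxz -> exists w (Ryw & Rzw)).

The condition is convergence. The .2 schema ◇□q → □◇q defines it.
Suppose ◇□q→□◇q is valid. Take Rxy, Rxz and set V(q)={w : Ryw}. Then □q at y so ◇□q at x, so □◇q at x, so ◇q at z, giving w with Rzw and Ryw.

◇□q → □◇q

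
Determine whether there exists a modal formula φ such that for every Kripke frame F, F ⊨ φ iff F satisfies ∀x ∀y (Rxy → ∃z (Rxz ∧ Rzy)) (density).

This is a Sahlqvist condition; the C4 axiom □□p → □p defines it.

Yes, by □□p → □p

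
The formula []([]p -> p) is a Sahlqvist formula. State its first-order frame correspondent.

This is the T□ axiom.
Its frame correspondent is shift-reflexivity — forall x forall y (Rxy -> Ryy).

shift-reflexivity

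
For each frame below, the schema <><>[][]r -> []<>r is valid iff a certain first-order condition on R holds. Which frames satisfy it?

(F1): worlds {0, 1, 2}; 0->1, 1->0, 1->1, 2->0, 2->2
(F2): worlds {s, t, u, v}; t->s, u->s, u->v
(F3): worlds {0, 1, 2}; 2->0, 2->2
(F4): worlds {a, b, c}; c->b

This is the axiom for a generalized confluence (Geach) condition; its first-order frame correspondent is forall x forall y forall z ((x R^2 y & xRz) -> exists w (y R^2 w & zRw)).
(F1): condition met.
(F2): condition met.
(F3): fails — 2R²0, 2R0 but no w with 0R²w and 0Rw.
(F4): condition met.
Valid on: (F1), (F2), (F4).

(F1), (F2), (F4)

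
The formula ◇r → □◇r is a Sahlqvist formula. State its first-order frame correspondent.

Suppose ◇r→□◇r is valid. Take Rxy, Rxz and set V(r)={y}. Then ◇r at x, so □◇r at x, so ◇r at z, so some w with Rzw has r; w=y, i.e. Rzy. By symmetry of the argument, Ryz.

The Euclidean property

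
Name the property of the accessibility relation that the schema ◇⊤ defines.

◇⊤ holds at w iff w has a successor, so frame-validity of ◇⊤ is exactly seriality. Equivalently via □A → ◇A:
Suppose □A→◇A is valid. At any x set V(A)=W. Then □A at x, so ◇A at x, so x has a successor.
Conversely, on a frame with seriality the schema holds at every world under every valuation.
So the correspondent is seriality.

Seriality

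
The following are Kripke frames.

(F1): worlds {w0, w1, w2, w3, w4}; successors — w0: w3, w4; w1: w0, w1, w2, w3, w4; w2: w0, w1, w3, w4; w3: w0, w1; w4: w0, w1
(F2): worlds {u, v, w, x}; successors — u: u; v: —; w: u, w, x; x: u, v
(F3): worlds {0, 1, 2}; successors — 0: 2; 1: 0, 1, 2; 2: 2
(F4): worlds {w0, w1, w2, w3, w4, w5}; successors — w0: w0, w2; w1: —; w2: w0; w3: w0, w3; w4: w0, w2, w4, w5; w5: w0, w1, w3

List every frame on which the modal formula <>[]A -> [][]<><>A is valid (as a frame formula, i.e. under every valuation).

(F3)

This is the axiom for a generalized confluence (Geach) condition; its first-order frame correspondent is forall x forall y forall z ((xRy & x R^2 z) -> exists w (yRw & z R^2 w)).
(F1): fails — w1Rw0, w1R²w0 but no w with w0Rw and w0R²w.
(F2): fails — wRu, wR²v but no t with uRt and vR²t.
(F3): condition met.
(F4): fails — w4Rw0, w4R²w1 but no w with w0Rw and w1R²w.
Valid on: (F3).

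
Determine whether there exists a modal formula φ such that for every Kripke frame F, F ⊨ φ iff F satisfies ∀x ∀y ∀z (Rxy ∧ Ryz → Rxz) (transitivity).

The condition is transitivity. A defining modal formula is □p → □□p.

Definable; □p → □□p defines it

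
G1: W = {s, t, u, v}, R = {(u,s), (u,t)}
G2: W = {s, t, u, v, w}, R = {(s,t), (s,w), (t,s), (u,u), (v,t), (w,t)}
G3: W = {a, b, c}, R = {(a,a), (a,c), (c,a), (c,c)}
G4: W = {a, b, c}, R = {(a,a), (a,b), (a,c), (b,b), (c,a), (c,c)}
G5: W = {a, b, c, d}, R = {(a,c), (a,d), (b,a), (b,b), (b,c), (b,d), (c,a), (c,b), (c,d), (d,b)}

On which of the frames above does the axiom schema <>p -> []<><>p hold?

G3

The schema corresponds to a generalized confluence (Geach) condition: forall x forall y forall z ((xRy & xRz) -> exists w (y = w & z R^2 w)).
G1: fails — uRs, uRs but no w with s=w and sR²w.
G2: fails — sRt, sRw but no w* with t=w* and wR²w*.
G3: satisfies the condition.
G4: fails — aRa, aRb but no w with a=w and bR²w.
G5: fails — bRc, bRa but no w with c=w and aR²w.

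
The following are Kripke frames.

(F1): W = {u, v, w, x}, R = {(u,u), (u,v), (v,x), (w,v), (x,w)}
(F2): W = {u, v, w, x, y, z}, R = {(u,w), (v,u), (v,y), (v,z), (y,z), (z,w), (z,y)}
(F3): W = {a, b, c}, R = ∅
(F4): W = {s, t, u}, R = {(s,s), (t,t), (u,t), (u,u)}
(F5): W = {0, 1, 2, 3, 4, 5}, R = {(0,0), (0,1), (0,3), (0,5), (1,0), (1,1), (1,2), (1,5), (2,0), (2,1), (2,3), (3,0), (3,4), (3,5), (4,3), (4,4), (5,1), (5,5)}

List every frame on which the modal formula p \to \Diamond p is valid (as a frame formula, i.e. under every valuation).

This is the axiom for reflexivity; its first-order frame correspondent is \forall x Rxx.
(F1): fails — world v does not see itself.
(F2): fails — world u does not see itself.
(F3): fails — world a does not see itself.
(F4): holds.
(F5): fails — world 2 does not see itself.

(F4)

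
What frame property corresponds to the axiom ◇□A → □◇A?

Convergence

Suppose ◇□A→□◇A is valid. Take Rxy, Rxz and set V(A)={w : Ryw}. Then □A at y so ◇□A at x, so □◇A at x, so ◇A at z, giving w with Rzw and Ryw.
The converse is a direct semantic check.
So the correspondent is convergence.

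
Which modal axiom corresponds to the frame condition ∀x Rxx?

A defining formula is □r → r (the T axiom).
Suppose □r→r is valid. At any x set V(r)={w : Rxw}. Then □r holds at x, so r holds at x, i.e. Rxx.

□r → r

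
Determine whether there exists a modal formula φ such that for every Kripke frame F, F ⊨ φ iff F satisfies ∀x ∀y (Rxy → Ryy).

Yes — defined by □(□r → r)

This is a Sahlqvist condition; the T□ axiom □(□r → r) defines it.
Suppose □(□r→r) is valid. Take Rxy and set V(r)={w : Ryw}. Then at y, □r holds; since □(□r→r) at x, □r→r at y, so r at y, i.e. Ryy.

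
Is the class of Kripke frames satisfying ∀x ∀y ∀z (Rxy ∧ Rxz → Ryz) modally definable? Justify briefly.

The condition is the Euclidean property. A defining modal formula is ◇p → □◇p.
Suppose ◇p→□◇p is valid. Take Rxy, Rxz and set V(p)={y}. Then ◇p at x, so □◇p at x, so ◇p at z, so some w with Rzw has p; w=y, i.e. Rzy. By symmetry of the argument, Ryz.

Yes — defined by ◇p → □◇p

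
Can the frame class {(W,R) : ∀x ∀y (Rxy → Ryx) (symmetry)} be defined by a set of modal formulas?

Yes, by p → □◇p

This is a Sahlqvist condition; the B axiom p → □◇p defines it.
Suppose p→□◇p is valid. Take Rxy and set V(p)={x}. Then p at x, so □◇p at x, so ◇p at y, so some z with Ryz has p; z=x, i.e. Ryx.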